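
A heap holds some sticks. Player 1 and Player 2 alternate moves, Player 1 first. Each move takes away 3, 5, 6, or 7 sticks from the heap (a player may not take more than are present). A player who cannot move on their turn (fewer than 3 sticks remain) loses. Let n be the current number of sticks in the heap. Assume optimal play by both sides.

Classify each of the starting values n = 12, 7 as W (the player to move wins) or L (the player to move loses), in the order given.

12: L, 7: W

Positions with no move are L. A position that does have a move is losing for the player to move precisely when every available move leads to a winning position for the opponent. Fill in the labels:
n=0: no move → L
n=1: no move → L
n=2: no move → L
n=3: reaches L-position 0 → W
n=4: reaches L-position 1 → W
n=5: reaches L-position 2 → W
n=6: reaches L-position 1 → W
n=7: reaches L-position 2 → W
n=8: reaches L-position 2 → W
n=9: reaches L-position 2 → W
n=10: only reaches 7(W), 5(W), 4(W), 3(W), all W → L
n=11: only reaches 8(W), 6(W), 5(W), 4(W), all W → L
n=12: only reaches 9(W), 7(W), 6(W), 5(W), all W → L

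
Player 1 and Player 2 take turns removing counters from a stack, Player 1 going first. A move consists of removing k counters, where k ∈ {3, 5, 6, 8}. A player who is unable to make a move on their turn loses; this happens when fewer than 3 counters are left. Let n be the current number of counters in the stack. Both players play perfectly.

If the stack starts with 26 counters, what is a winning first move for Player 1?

Remove 3, leaving 23.

Work bottom-up. With no move the player to move loses. Otherwise the position is W if at least one move leads to an L position for the opponent, and L if every move leads to a W.
n=0: no move → L
n=1: no move → L
n=2: no move → L
n=3: reaches L-position 0 → W
n=4: reaches L-position 1 → W
n=5: reaches L-position 2 → W
n=6: reaches L-position 1 → W
n=7: reaches L-position 2 → W
n=8: reaches L-position 2 → W
n=9: reaches L-position 1 → W
n=10: reaches L-position 2 → W
n=11: only reaches 8(W), 6(W), 5(W), 3(W), all W → L
n=12: only reaches 9(W), 7(W), 6(W), 4(W), all W → L
n=13: only reaches 10(W), 8(W), 7(W), 5(W), all W → L
n=14: reaches L-position 11 → W
n=15: reaches L-position 12 → W
n=16: reaches L-position 13 → W
n=17: reaches L-position 12 → W
n=18: reaches L-position 13 → W
n=19: reaches L-position 13 → W
n=20: reaches L-position 12 → W
n=21: reaches L-position 13 → W
n=22: only reaches 19(W), 17(W), 16(W), 14(W), all W → L
n=23: only reaches 20(W), 18(W), 17(W), 15(W), all W → L
n=24: only reaches 21(W), 19(W), 18(W), 16(W), all W → L
n=25: reaches L-position 22 → W
n=26: reaches L-position 23 → W
From 26, the L positions reachable in one move are: 23.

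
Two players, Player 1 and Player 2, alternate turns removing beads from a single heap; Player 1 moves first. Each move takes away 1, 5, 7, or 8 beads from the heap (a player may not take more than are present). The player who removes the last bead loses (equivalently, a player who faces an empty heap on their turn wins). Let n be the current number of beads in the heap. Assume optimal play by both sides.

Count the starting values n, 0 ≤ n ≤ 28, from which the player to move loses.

Work bottom-up. With no move the player to move wins. Otherwise the position is W if at least one move leads to an L position for the opponent, and L if every move leads to a W.
n=0: no move; the opponent has just taken the last bead and therefore loses → W
n=1: the only move is to 0(W), a W ⇒ L
n=2: can move to 1, which is L ⇒ W
n=3: the only move is to 2(W), a W ⇒ L
n=4: can move to 3, which is L ⇒ W
n=5: moves to 4(W), 0(W); every one is W ⇒ L
n=6: can move to 5, which is L ⇒ W
n=7: moves to 6(W), 2(W), 0(W); every one is W ⇒ L
n=8: can move to 7, which is L ⇒ W
n=9: can move to 1, which is L ⇒ W
n=10: can move to 5, which is L ⇒ W
n=11: can move to 3, which is L ⇒ W
n=12: can move to 7, which is L ⇒ W
n=13: can move to 5, which is L ⇒ W
n=14: can move to 7, which is L ⇒ W
n=15: can move to 7, which is L ⇒ W
n=16: moves to 15(W), 11(W), 9(W), 8(W); every one is W ⇒ L
n=17: can move to 16, which is L ⇒ W
n=18: moves to 17(W), 13(W), 11(W), 10(W); every one is W ⇒ L
n=19: can move to 18, which is L ⇒ W
n=20: moves to 19(W), 15(W), 13(W), 12(W); every one is W ⇒ L
n=21: can move to 20, which is L ⇒ W
n=22: moves to 21(W), 17(W), 15(W), 14(W); every one is W ⇒ L
n=23: can move to 22, which is L ⇒ W
n=24: can move to 16, which is L ⇒ W
n=25: can move to 20, which is L ⇒ W
n=26: can move to 18, which is L ⇒ W
n=27: can move to 22, which is L ⇒ W
n=28: can move to 20, which is L ⇒ W
L entries with 0 ≤ n ≤ 28: n = 1, 3, 5, 7, 16, 18, 20, 22; that makes 8.

8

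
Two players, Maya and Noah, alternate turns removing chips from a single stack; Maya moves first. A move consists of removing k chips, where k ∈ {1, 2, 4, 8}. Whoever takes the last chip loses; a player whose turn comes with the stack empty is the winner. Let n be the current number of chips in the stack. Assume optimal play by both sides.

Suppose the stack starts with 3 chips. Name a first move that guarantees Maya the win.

Work bottom-up. With no move the player to move wins. Otherwise the position is W if at least one move leads to an L position for the opponent, and L if every move leads to a W.
n=0: no move; the opponent has just taken the last chip and therefore loses → W
n=1: only reaches 0(W), which is W → L
n=2: reaches L-position 1 → W
n=3: reaches L-position 1 → W
From 3, the L positions reachable in one move are: 1.

Remove 2, leaving 1.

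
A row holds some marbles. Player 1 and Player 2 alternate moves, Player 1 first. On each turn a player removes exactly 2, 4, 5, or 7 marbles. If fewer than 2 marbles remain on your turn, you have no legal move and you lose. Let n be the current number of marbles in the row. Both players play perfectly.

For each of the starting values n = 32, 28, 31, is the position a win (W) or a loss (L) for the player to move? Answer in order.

Compute win/loss labels from the base case upward. A position with no move is L. Any other position is W if it can reach an L in one move, else L.
n=0: no move → L
n=1: no move → L
n=2: W (go to 0, an L position)
n=3: W (go to 1, an L position)
n=4: W (go to 0, an L position)
n=5: W (go to 1, an L position)
n=6: W (go to 1, an L position)
n=7: W (go to 0, an L position)
n=8: W (go to 1, an L position)
n=9: L (options 7(W), 5(W), 4(W), 2(W) are all W)
n=10: L (options 8(W), 6(W), 5(W), 3(W) are all W)
n=11: W (go to 9, an L position)
n=12: W (go to 10, an L position)
n=13: W (go to 9, an L position)
n=14: W (go to 10, an L position)
n=15: W (go to 10, an L position)
n=16: W (go to 9, an L position)
n=17: W (go to 10, an L position)
n=18: L (options 16(W), 14(W), 13(W), 11(W) are all W)
n=19: L (options 17(W), 15(W), 14(W), 12(W) are all W)
n=20: W (go to 18, an L position)
n=21: W (go to 19, an L position)
n=22: W (go to 18, an L position)
n=23: W (go to 19, an L position)
n=24: W (go to 19, an L position)
n=25: W (go to 18, an L position)
n=26: W (go to 19, an L position)
n=27: L (options 25(W), 23(W), 22(W), 20(W) are all W)
n=28: L (options 26(W), 24(W), 23(W), 21(W) are all W)
n=29: W (go to 27, an L position)
n=30: W (go to 28, an L position)
n=31: W (go to 27, an L position)
n=32: W (go to 28, an L position)

32: W, 28: L, 31: W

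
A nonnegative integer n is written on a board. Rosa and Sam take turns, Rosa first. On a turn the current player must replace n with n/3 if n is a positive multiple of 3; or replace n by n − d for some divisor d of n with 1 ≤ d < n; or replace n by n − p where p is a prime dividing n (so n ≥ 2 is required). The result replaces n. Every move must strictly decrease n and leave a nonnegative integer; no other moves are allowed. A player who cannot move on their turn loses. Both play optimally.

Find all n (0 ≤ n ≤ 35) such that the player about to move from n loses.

0, 1, 4, 9, 14, 20, 26, 32, 35

Compute win/loss labels from the base case upward. A position with no move is L. Any other position is W if it can reach an L in one move, else L.
n=0: no move → L
n=1: no move → L
n=2: can move to 0, which is L ⇒ W
n=3: can move to 0, which is L ⇒ W
n=4: moves to 2(W), 3(W); every one is W ⇒ L
n=5: can move to 0, which is L ⇒ W
n=6: can move to 4, which is L ⇒ W
n=7: can move to 0, which is L ⇒ W
n=8: can move to 4, which is L ⇒ W
n=9: moves to 3(W), 6(W), 8(W); every one is W ⇒ L
n=10: can move to 9, which is L ⇒ W
n=11: can move to 0, which is L ⇒ W
n=12: can move to 4, which is L ⇒ W
n=13: can move to 0, which is L ⇒ W
n=14: moves to 7(W), 12(W), 13(W); every one is W ⇒ L
n=15: can move to 14, which is L ⇒ W
n=16: can move to 14, which is L ⇒ W
n=17: can move to 0, which is L ⇒ W
n=18: can move to 9, which is L ⇒ W
n=19: can move to 0, which is L ⇒ W
n=20: moves to 10(W), 15(W), 16(W), 18(W), 19(W); every one is W ⇒ L
n=21: can move to 14, which is L ⇒ W
n=22: can move to 20, which is L ⇒ W
n=23: can move to 0, which is L ⇒ W
n=24: can move to 20, which is L ⇒ W
n=25: can move to 20, which is L ⇒ W
n=26: moves to 13(W), 24(W), 25(W); every one is W ⇒ L
n=27: can move to 9, which is L ⇒ W
n=28: can move to 14, which is L ⇒ W
n=29: can move to 0, which is L ⇒ W
n=30: can move to 20, which is L ⇒ W
n=31: can move to 0, which is L ⇒ W
n=32: moves to 16(W), 24(W), 28(W), 30(W), 31(W); every one is W ⇒ L
n=33: can move to 32, which is L ⇒ W
n=34: can move to 32, which is L ⇒ W
n=35: moves to 28(W), 30(W), 34(W); every one is W ⇒ L
The losing starting values of n are exactly the entries labelled L in this table (9 of them).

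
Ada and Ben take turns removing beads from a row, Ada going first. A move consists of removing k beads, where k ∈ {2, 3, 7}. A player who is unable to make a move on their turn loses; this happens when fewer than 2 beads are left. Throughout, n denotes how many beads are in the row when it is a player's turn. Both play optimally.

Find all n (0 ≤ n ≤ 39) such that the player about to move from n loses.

0, 1, 5, 6, 10, 11, 15, 16, 20, 21, 25, 26, 30, 31, 35, 36

Positions with no move are L. A position that does have a move is losing for the player to move precisely when every available move leads to a winning position for the opponent. Fill in the labels:
n=0: no move → L
n=1: no move → L
n=2: reaches L-position 0 → W
n=3: reaches L-position 1 → W
n=4: reaches L-position 1 → W
n=5: only reaches 3(W), 2(W), all W → L
n=6: only reaches 4(W), 3(W), all W → L
n=7: reaches L-position 5 → W
n=8: reaches L-position 6 → W
n=9: reaches L-position 6 → W
n=10: only reaches 8(W), 7(W), 3(W), all W → L
n=11: only reaches 9(W), 8(W), 4(W), all W → L
n=12: reaches L-position 10 → W
n=13: reaches L-position 11 → W
n=14: reaches L-position 11 → W
n=15: only reaches 13(W), 12(W), 8(W), all W → L
n=16: only reaches 14(W), 13(W), 9(W), all W → L
n=17: reaches L-position 15 → W
n=18: reaches L-position 16 → W
n=19: reaches L-position 16 → W
n=20: only reaches 18(W), 17(W), 13(W), all W → L
n=21: only reaches 19(W), 18(W), 14(W), all W → L
n=22: reaches L-position 20 → W
n=23: reaches L-position 21 → W
n=24: reaches L-position 21 → W
n=25: only reaches 23(W), 22(W), 18(W), all W → L
n=26: only reaches 24(W), 23(W), 19(W), all W → L
n=27: reaches L-position 25 → W
n=28: reaches L-position 26 → W
n=29: reaches L-position 26 → W
n=30: only reaches 28(W), 27(W), 23(W), all W → L
n=31: only reaches 29(W), 28(W), 24(W), all W → L
n=32: reaches L-position 30 → W
n=33: reaches L-position 31 → W
n=34: reaches L-position 31 → W
n=35: only reaches 33(W), 32(W), 28(W), all W → L
n=36: only reaches 34(W), 33(W), 29(W), all W → L
n=37: reaches L-position 35 → W
n=38: reaches L-position 36 → W
n=39: reaches L-position 36 → W
The losing starting values of n are exactly the entries labelled L in this table (16 of them).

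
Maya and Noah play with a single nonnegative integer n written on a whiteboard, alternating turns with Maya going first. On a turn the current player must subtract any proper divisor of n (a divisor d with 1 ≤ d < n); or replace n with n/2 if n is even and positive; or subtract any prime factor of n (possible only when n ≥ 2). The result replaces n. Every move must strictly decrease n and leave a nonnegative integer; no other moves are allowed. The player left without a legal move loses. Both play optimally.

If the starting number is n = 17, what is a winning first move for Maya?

Classify positions by backward induction: terminal positions (no move available) are L. From any other position, the mover wins iff some move reaches an L.
n=0: no move → L
n=1: no move → L
n=2: reaches L-position 0 → W
n=3: reaches L-position 0 → W
n=4: only reaches 2(W), 3(W), all W → L
n=5: reaches L-position 0 → W
n=6: reaches L-position 4 → W
n=7: reaches L-position 0 → W
n=8: reaches L-position 4 → W
n=9: only reaches 6(W), 8(W), all W → L
n=10: reaches L-position 9 → W
n=11: reaches L-position 0 → W
n=12: reaches L-position 9 → W
n=13: reaches L-position 0 → W
n=14: only reaches 7(W), 12(W), 13(W), all W → L
n=15: reaches L-position 14 → W
n=16: reaches L-position 14 → W
n=17: reaches L-position 0 → W
From 17, the L positions reachable in one move are: 0.

Move to 0.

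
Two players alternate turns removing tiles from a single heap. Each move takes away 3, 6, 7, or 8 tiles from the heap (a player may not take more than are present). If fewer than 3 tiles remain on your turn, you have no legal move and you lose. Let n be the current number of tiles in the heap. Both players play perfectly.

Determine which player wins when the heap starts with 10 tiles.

The first player wins.

Classify positions by backward induction: terminal positions (no move available) are L. From any other position, the mover wins iff some move reaches an L.
n=0: no move → L
n=1: no move → L
n=2: no move → L
n=3: reaches L-position 0 → W
n=4: reaches L-position 1 → W
n=5: reaches L-position 2 → W
n=6: reaches L-position 0 → W
n=7: reaches L-position 1 → W
n=8: reaches L-position 2 → W
n=9: reaches L-position 2 → W
n=10: reaches L-position 2 → W
From 10 the player to move can remove 8, leaving 2, reaching an L position.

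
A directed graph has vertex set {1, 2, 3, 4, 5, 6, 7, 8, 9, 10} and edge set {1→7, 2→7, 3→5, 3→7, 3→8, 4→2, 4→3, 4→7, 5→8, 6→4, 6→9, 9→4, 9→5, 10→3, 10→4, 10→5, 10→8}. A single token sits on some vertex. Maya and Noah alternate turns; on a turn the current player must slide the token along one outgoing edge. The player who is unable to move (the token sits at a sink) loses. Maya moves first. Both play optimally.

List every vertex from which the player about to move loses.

Use the standard recursion: the mover loses at a terminal position; elsewhere, the mover wins exactly when some move hands the opponent an L position.
Every edge goes from a vertex to one that appears earlier in the order 8, 7, 5, 3, 2, 4, 10, 9, 6, 1, so processing vertices in that order labels each vertex after all of its successors.
8: no outgoing edge → L
7: no outgoing edge → L
5: W (go to 8, an L position)
3: W (go to 7, an L position)
2: W (go to 7, an L position)
4: W (go to 7, an L position)
10: W (go to 8, an L position)
9: L (options 4(W), 5(W) are all W)
6: W (go to 9, an L position)
1: W (go to 7, an L position)
The losing starting vertices are exactly the entries labelled L in this table (3 of them).

7, 8, 9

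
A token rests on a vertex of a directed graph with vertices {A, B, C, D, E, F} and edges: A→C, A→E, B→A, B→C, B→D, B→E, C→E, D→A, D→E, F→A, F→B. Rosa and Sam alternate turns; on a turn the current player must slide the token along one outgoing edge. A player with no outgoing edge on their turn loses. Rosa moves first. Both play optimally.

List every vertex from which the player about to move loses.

E, F

Label each position W (a win for the player to move) or L (a loss). A position with no legal move is L; any other position is W exactly when some move reaches an L, and L when every move reaches a W.
Every edge goes from a vertex to one that appears earlier in the order E, C, A, D, B, F, so processing vertices in that order labels each vertex after all of its successors.
E: no outgoing edge → L
C: →E(L), so W
A: →E(L), so W
D: →E(L), so W
B: →E(L), so W
F: →B(W), A(W) — all W, so L
The losing starting vertices are exactly the entries labelled L in this table (2 of them).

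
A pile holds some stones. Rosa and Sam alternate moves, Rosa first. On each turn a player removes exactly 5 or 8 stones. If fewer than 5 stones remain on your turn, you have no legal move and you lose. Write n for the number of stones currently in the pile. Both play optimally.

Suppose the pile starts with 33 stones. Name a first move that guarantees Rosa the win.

Remove 5, leaving 28.

Work bottom-up. With no move the player to move loses. Otherwise the position is W if at least one move leads to an L position for the opponent, and L if every move leads to a W.
n=0: no move → L
n=1: no move → L
n=2: no move → L
n=3: no move → L
n=4: no move → L
n=5: can move to 0, which is L ⇒ W
n=6: can move to 1, which is L ⇒ W
n=7: can move to 2, which is L ⇒ W
n=8: can move to 3, which is L ⇒ W
n=9: can move to 4, which is L ⇒ W
n=10: can move to 2, which is L ⇒ W
n=11: can move to 3, which is L ⇒ W
n=12: can move to 4, which is L ⇒ W
n=13: moves to 8(W), 5(W); every one is W ⇒ L
n=14: moves to 9(W), 6(W); every one is W ⇒ L
n=15: moves to 10(W), 7(W); every one is W ⇒ L
n=16: moves to 11(W), 8(W); every one is W ⇒ L
n=17: moves to 12(W), 9(W); every one is W ⇒ L
n=18: can move to 13, which is L ⇒ W
n=19: can move to 14, which is L ⇒ W
n=20: can move to 15, which is L ⇒ W
n=21: can move to 16, which is L ⇒ W
n=22: can move to 17, which is L ⇒ W
n=23: can move to 15, which is L ⇒ W
n=24: can move to 16, which is L ⇒ W
n=25: can move to 17, which is L ⇒ W
n=26: moves to 21(W), 18(W); every one is W ⇒ L
n=27: moves to 22(W), 19(W); every one is W ⇒ L
n=28: moves to 23(W), 20(W); every one is W ⇒ L
n=29: moves to 24(W), 21(W); every one is W ⇒ L
n=30: moves to 25(W), 22(W); every one is W ⇒ L
n=31: can move to 26, which is L ⇒ W
n=32: can move to 27, which is L ⇒ W
n=33: can move to 28, which is L ⇒ W
From 33, the L positions reachable in one move are: 28.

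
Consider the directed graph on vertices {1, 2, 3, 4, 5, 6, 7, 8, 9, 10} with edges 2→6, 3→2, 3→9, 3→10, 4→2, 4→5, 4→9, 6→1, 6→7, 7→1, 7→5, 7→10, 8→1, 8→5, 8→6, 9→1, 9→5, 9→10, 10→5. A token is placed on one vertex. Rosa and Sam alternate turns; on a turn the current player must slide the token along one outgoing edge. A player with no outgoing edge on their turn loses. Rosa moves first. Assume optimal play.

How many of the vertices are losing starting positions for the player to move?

3

Classify positions by backward induction: terminal positions (no move available) are L. From any other position, the mover wins iff some move reaches an L.
Every edge goes from a vertex to one that appears earlier in the order 5, 1, 10, 9, 7, 6, 2, 3, 8, 4, so processing vertices in that order labels each vertex after all of its successors.
5: no outgoing edge → L
1: no outgoing edge → L
10: can move to 5, which is L ⇒ W
9: can move to 1, which is L ⇒ W
7: can move to 1, which is L ⇒ W
6: can move to 1, which is L ⇒ W
2: the only move is to 6(W), a W ⇒ L
3: can move to 2, which is L ⇒ W
8: can move to 1, which is L ⇒ W
4: can move to 2, which is L ⇒ W
The L vertices are 1, 2, 5; that is 3 in all.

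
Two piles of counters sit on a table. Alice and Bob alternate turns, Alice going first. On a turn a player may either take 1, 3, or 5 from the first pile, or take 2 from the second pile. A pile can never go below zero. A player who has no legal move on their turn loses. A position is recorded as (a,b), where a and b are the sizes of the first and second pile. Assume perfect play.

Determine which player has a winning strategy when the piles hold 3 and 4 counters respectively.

Build the W/L table. Terminal = L. A non-terminal position is W if it has a move to some L; otherwise it is L.
No move ever increases a pile, so every position that can arise here has a ≤ 3 and b ≤ 4; it is enough to label the cells with 0 ≤ a ≤ 3 and 0 ≤ b ≤ 4.
Every move lowers a or b (never raises either), so fill the grid row by row in increasing a, and left to right within a row: each cell's successors are then already labelled.
      b=0  b=1  b=2  b=3  b=4
a=0:    L    L    W    W    L
a=1:    W    W    L    L    W
a=2:    L    L    W    W    L
a=3:    W    W    L    L    W
Cells with no legal move (terminal, hence L): (0,0), (0,1).
The remaining L cells, each justified by listing all of its moves:
(0,4): L (sole option (0,2)(W) is W)
(1,2): L (options (0,2)(W), (1,0)(W) are all W)
(1,3): L (options (0,3)(W), (1,1)(W) are all W)
(2,0): L (sole option (1,0)(W) is W)
(2,1): L (sole option (1,1)(W) is W)
(2,4): L (options (1,4)(W), (2,2)(W) are all W)
(3,2): L (options (2,2)(W), (0,2)(W), (3,0)(W) are all W)
(3,3): L (options (2,3)(W), (0,3)(W), (3,1)(W) are all W)
Every other cell has at least one move into one of the L cells above, so it is W.
From (3,4) Alice can move to (2,4), reaching an L position.

Alice wins.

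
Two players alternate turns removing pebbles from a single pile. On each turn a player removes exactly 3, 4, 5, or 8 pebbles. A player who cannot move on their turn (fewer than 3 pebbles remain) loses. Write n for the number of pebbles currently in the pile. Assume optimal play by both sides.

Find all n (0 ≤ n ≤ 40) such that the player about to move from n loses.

0, 1, 2, 11, 12, 13, 22, 23, 24, 33, 34, 35

Classify positions by backward induction: terminal positions (no move available) are L. From any other position, the mover wins iff some move reaches an L.
n=0: no move → L
n=1: no move → L
n=2: no move → L
n=3: →0(L), so W
n=4: →1(L), so W
n=5: →2(L), so W
n=6: →2(L), so W
n=7: →2(L), so W
n=8: →0(L), so W
n=9: →1(L), so W
n=10: →2(L), so W
n=11: →8(W), 7(W), 6(W), 3(W) — all W, so L
n=12: →9(W), 8(W), 7(W), 4(W) — all W, so L
n=13: →10(W), 9(W), 8(W), 5(W) — all W, so L
n=14: →11(L), so W
n=15: →12(L), so W
n=16: →13(L), so W
n=17: →13(L), so W
n=18: →13(L), so W
n=19: →11(L), so W
n=20: →12(L), so W
n=21: →13(L), so W
n=22: →19(W), 18(W), 17(W), 14(W) — all W, so L
n=23: →20(W), 19(W), 18(W), 15(W) — all W, so L
n=24: →21(W), 20(W), 19(W), 16(W) — all W, so L
n=25: →22(L), so W
n=26: →23(L), so W
n=27: →24(L), so W
n=28: →24(L), so W
n=29: →24(L), so W
n=30: →22(L), so W
n=31: →23(L), so W
n=32: →24(L), so W
n=33: →30(W), 29(W), 28(W), 25(W) — all W, so L
n=34: →31(W), 30(W), 29(W), 26(W) — all W, so L
n=35: →32(W), 31(W), 30(W), 27(W) — all W, so L
n=36: →33(L), so W
n=37: →34(L), so W
n=38: →35(L), so W
n=39: →35(L), so W
n=40: →35(L), so W
Reading off the rows marked L gives the requested list; there are 12 such values of n.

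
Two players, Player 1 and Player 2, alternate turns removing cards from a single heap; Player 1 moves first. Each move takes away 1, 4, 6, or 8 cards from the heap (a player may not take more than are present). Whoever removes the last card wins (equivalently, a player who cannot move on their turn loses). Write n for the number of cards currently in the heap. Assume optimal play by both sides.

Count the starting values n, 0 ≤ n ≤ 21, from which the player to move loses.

8

Work bottom-up. With no move the player to move loses. Otherwise the position is W if at least one move leads to an L position for the opponent, and L if every move leads to a W.
n=0: no move → L
n=1: W (go to 0, an L position)
n=2: L (sole option 1(W) is W)
n=3: W (go to 2, an L position)
n=4: W (go to 0, an L position)
n=5: L (options 4(W), 1(W) are all W)
n=6: W (go to 5, an L position)
n=7: L (options 6(W), 3(W), 1(W) are all W)
n=8: W (go to 7, an L position)
n=9: W (go to 5, an L position)
n=10: W (go to 2, an L position)
n=11: W (go to 7, an L position)
n=12: L (options 11(W), 8(W), 6(W), 4(W) are all W)
n=13: W (go to 12, an L position)
n=14: L (options 13(W), 10(W), 8(W), 6(W) are all W)
n=15: W (go to 14, an L position)
n=16: W (go to 12, an L position)
n=17: L (options 16(W), 13(W), 11(W), 9(W) are all W)
n=18: W (go to 17, an L position)
n=19: L (options 18(W), 15(W), 13(W), 11(W) are all W)
n=20: W (go to 19, an L position)
n=21: W (go to 17, an L position)
L entries with 0 ≤ n ≤ 21: n = 0, 2, 5, 7, 12, 14, 17, 19; that makes 8.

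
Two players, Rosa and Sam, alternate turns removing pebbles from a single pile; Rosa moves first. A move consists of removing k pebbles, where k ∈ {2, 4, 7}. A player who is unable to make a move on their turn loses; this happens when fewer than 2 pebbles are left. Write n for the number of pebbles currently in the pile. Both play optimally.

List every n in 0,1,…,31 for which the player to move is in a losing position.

Work bottom-up. With no move the player to move loses. Otherwise the position is W if at least one move leads to an L position for the opponent, and L if every move leads to a W.
n=0: no move → L
n=1: no move → L
n=2: can move to 0, which is L ⇒ W
n=3: can move to 1, which is L ⇒ W
n=4: can move to 0, which is L ⇒ W
n=5: can move to 1, which is L ⇒ W
n=6: moves to 4(W), 2(W); every one is W ⇒ L
n=7: can move to 0, which is L ⇒ W
n=8: can move to 6, which is L ⇒ W
n=9: moves to 7(W), 5(W), 2(W); every one is W ⇒ L
n=10: can move to 6, which is L ⇒ W
n=11: can move to 9, which is L ⇒ W
n=12: moves to 10(W), 8(W), 5(W); every one is W ⇒ L
n=13: can move to 9, which is L ⇒ W
n=14: can move to 12, which is L ⇒ W
n=15: moves to 13(W), 11(W), 8(W); every one is W ⇒ L
n=16: can move to 12, which is L ⇒ W
n=17: can move to 15, which is L ⇒ W
n=18: moves to 16(W), 14(W), 11(W); every one is W ⇒ L
n=19: can move to 15, which is L ⇒ W
n=20: can move to 18, which is L ⇒ W
n=21: moves to 19(W), 17(W), 14(W); every one is W ⇒ L
n=22: can move to 18, which is L ⇒ W
n=23: can move to 21, which is L ⇒ W
n=24: moves to 22(W), 20(W), 17(W); every one is W ⇒ L
n=25: can move to 21, which is L ⇒ W
n=26: can move to 24, which is L ⇒ W
n=27: moves to 25(W), 23(W), 20(W); every one is W ⇒ L
n=28: can move to 24, which is L ⇒ W
n=29: can move to 27, which is L ⇒ W
n=30: moves to 28(W), 26(W), 23(W); every one is W ⇒ L
n=31: can move to 27, which is L ⇒ W
Reading off the rows marked L gives the requested list; there are 11 such values of n.

0, 1, 6, 9, 12, 15, 18, 21, 24, 27, 30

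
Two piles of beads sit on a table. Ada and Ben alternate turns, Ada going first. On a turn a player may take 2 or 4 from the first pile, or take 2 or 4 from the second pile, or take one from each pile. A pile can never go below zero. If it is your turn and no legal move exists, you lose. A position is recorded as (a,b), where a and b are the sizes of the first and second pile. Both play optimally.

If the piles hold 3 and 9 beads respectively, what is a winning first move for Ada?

Compute win/loss labels from the base case upward. A position with no move is L. Any other position is W if it can reach an L in one move, else L.
No move ever increases a pile, so every position that can arise here has a ≤ 3 and b ≤ 9; it is enough to label the cells with 0 ≤ a ≤ 3 and 0 ≤ b ≤ 9.
Every move lowers a or b (never raises either), so fill the grid row by row in increasing a, and left to right within a row: each cell's successors are then already labelled.
      b=0  b=1  b=2  b=3  b=4  b=5  b=6  b=7  b=8  b=9
a=0:    L    L    W    W    W    W    L    L    W    W
a=1:    L    W    W    L    W    W    L    W    W    L
a=2:    W    W    L    L    W    W    W    W    L    L
a=3:    W    L    L    W    W    W    W    L    L    W
Cells with no legal move (terminal, hence L): (0,0), (0,1), (1,0).
The remaining L cells, each justified by listing all of its moves:
(0,6): only reaches (0,4)(W), (0,2)(W), all W → L
(0,7): only reaches (0,5)(W), (0,3)(W), all W → L
(1,3): only reaches (1,1)(W), (0,2)(W), all W → L
(1,6): only reaches (1,4)(W), (1,2)(W), (0,5)(W), all W → L
(1,9): only reaches (1,7)(W), (1,5)(W), (0,8)(W), all W → L
(2,2): only reaches (0,2)(W), (2,0)(W), (1,1)(W), all W → L
(2,3): only reaches (0,3)(W), (2,1)(W), (1,2)(W), all W → L
(2,8): only reaches (0,8)(W), (2,6)(W), (2,4)(W), (1,7)(W), all W → L
(2,9): only reaches (0,9)(W), (2,7)(W), (2,5)(W), (1,8)(W), all W → L
(3,1): only reaches (1,1)(W), (2,0)(W), all W → L
(3,2): only reaches (1,2)(W), (3,0)(W), (2,1)(W), all W → L
(3,7): only reaches (1,7)(W), (3,5)(W), (3,3)(W), (2,6)(W), all W → L
(3,8): only reaches (1,8)(W), (3,6)(W), (3,4)(W), (2,7)(W), all W → L
Every other cell has at least one move into one of the L cells above, so it is W.
From (3,9), the L positions reachable in one move are: (1,9), (3,7), (2,8). Any move reaching one of these is winning.

Move to (1,9).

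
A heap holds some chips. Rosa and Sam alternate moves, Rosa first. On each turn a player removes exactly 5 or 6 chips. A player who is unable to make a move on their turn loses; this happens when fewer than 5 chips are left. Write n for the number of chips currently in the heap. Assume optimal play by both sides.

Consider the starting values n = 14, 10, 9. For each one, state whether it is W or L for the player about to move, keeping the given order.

Classify positions by backward induction: terminal positions (no move available) are L. From any other position, the mover wins iff some move reaches an L.
n=0: no move → L
n=1: no move → L
n=2: no move → L
n=3: no move → L
n=4: no move → L
n=5: reaches L-position 0 → W
n=6: reaches L-position 1 → W
n=7: reaches L-position 2 → W
n=8: reaches L-position 3 → W
n=9: reaches L-position 4 → W
n=10: reaches L-position 4 → W
n=11: only reaches 6(W), 5(W), all W → L
n=12: only reaches 7(W), 6(W), all W → L
n=13: only reaches 8(W), 7(W), all W → L
n=14: only reaches 9(W), 8(W), all W → L

14: L, 10: W, 9: W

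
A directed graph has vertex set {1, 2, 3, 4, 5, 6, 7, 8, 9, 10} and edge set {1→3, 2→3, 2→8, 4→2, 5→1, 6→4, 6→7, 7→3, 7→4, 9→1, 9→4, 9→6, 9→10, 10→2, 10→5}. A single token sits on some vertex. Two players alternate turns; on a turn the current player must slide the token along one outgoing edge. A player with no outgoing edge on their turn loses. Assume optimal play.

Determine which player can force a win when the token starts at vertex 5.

Work bottom-up. With no move the player to move loses. Otherwise the position is W if at least one move leads to an L position for the opponent, and L if every move leads to a W.
Every edge goes from a vertex to one that appears earlier in the order 8, 3, 2, 1, 5, 10, 4, 7, 6, 9, so processing vertices in that order labels each vertex after all of its successors.
8: no outgoing edge → L
3: no outgoing edge → L
2: can move to 3, which is L ⇒ W
1: can move to 3, which is L ⇒ W
5: the only move is to 1(W), a W ⇒ L
10: can move to 5, which is L ⇒ W
4: the only move is to 2(W), a W ⇒ L
7: can move to 4, which is L ⇒ W
6: can move to 4, which is L ⇒ W
9: can move to 4, which is L ⇒ W
Every move from 5 reaches a W position, so the mover loses.

The second player wins.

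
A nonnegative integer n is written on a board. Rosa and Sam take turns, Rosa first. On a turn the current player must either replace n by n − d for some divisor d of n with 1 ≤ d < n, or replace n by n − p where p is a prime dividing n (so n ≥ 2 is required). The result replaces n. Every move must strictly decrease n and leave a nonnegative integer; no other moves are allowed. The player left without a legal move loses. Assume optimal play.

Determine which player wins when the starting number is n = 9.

Sam wins.

Use the standard recursion: the mover loses at a terminal position; elsewhere, the mover wins exactly when some move hands the opponent an L position.
n=0: no move → L
n=1: no move → L
n=2: →0(L), so W
n=3: →0(L), so W
n=4: →2(W), 3(W) — all W, so L
n=5: →0(L), so W
n=6: →4(L), so W
n=7: →0(L), so W
n=8: →4(L), so W
n=9: →6(W), 8(W) — all W, so L
The starting position 9 is L: whatever Rosa does, the opponent receives a W position.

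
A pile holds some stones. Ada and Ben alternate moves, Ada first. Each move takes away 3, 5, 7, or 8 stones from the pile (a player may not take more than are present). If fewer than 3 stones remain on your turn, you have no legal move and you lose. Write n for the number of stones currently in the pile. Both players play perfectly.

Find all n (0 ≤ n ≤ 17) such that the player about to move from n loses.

0, 1, 2, 11, 12, 13

Build the W/L table. Terminal = L. A non-terminal position is W if it has a move to some L; otherwise it is L.
n=0: no move → L
n=1: no move → L
n=2: no move → L
n=3: reaches L-position 0 → W
n=4: reaches L-position 1 → W
n=5: reaches L-position 2 → W
n=6: reaches L-position 1 → W
n=7: reaches L-position 2 → W
n=8: reaches L-position 1 → W
n=9: reaches L-position 2 → W
n=10: reaches L-position 2 → W
n=11: only reaches 8(W), 6(W), 4(W), 3(W), all W → L
n=12: only reaches 9(W), 7(W), 5(W), 4(W), all W → L
n=13: only reaches 10(W), 8(W), 6(W), 5(W), all W → L
n=14: reaches L-position 11 → W
n=15: reaches L-position 12 → W
n=16: reaches L-position 13 → W
n=17: reaches L-position 12 → W
Reading off the rows marked L gives the requested list; there are 6 such values of n.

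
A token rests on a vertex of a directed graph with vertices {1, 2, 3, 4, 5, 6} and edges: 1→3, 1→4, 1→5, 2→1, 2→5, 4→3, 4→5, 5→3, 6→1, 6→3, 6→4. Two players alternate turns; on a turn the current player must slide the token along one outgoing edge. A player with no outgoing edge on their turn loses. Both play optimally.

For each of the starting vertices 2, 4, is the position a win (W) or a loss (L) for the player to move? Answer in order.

2: L, 4: W

Compute win/loss labels from the base case upward. A position with no move is L. Any other position is W if it can reach an L in one move, else L.
Every edge goes from a vertex to one that appears earlier in the order 3, 5, 4, 1, 6, 2, so processing vertices in that order labels each vertex after all of its successors.
3: no outgoing edge → L
5: W (go to 3, an L position)
4: W (go to 3, an L position)
1: W (go to 3, an L position)
6: W (go to 3, an L position)
2: L (options 1(W), 5(W) are all W)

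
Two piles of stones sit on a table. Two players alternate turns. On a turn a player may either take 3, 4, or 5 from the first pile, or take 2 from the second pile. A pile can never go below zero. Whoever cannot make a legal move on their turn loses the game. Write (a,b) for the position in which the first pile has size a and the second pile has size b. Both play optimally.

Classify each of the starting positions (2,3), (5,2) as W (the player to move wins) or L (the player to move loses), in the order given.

Build the W/L table. Terminal = L. A non-terminal position is W if it has a move to some L; otherwise it is L.
No move ever increases a pile, so every position that can arise here has a ≤ 5 and b ≤ 3; it is enough to label the cells with 0 ≤ a ≤ 5 and 0 ≤ b ≤ 3.
Every move lowers a or b (never raises either), so fill the grid row by row in increasing a, and left to right within a row: each cell's successors are then already labelled.
      b=0  b=1  b=2  b=3
a=0:    L    L    W    W
a=1:    L    L    W    W
a=2:    L    L    W    W
a=3:    W    W    L    L
a=4:    W    W    L    L
a=5:    W    W    L    L
Cells with no legal move (terminal, hence L): (0,0), (0,1), (1,0), (1,1), (2,0), (2,1).
The remaining L cells, each justified by listing all of its moves:
(3,2): moves to (0,2)(W), (3,0)(W); every one is W ⇒ L
(3,3): moves to (0,3)(W), (3,1)(W); every one is W ⇒ L
(4,2): moves to (1,2)(W), (0,2)(W), (4,0)(W); every one is W ⇒ L
(4,3): moves to (1,3)(W), (0,3)(W), (4,1)(W); every one is W ⇒ L
(5,2): moves to (2,2)(W), (1,2)(W), (0,2)(W), (5,0)(W); every one is W ⇒ L
(5,3): moves to (2,3)(W), (1,3)(W), (0,3)(W), (5,1)(W); every one is W ⇒ L
Every other cell has at least one move into one of the L cells above, so it is W.
(2,3): the move to (2,1) reaches an L cell, so W
(5,2): one of the L cells justified above, so L

(2,3): W, (5,2): L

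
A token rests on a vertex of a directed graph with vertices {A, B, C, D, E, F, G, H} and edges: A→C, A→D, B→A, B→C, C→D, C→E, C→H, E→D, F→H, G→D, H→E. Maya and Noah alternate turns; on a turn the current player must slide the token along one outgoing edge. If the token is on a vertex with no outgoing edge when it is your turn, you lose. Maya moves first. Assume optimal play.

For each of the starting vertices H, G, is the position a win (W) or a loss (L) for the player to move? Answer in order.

Compute win/loss labels from the base case upward. A position with no move is L. Any other position is W if it can reach an L in one move, else L.
Every edge goes from a vertex to one that appears earlier in the order D, G, E, H, C, A, B, F, so processing vertices in that order labels each vertex after all of its successors.
D: no outgoing edge → L
G: →D(L), so W
E: →D(L), so W
H: →E(W) only, which is W, so L
C: →H(L), so W
A: →D(L), so W
B: →A(W), C(W) — all W, so L
F: →H(L), so W

H: L, G: W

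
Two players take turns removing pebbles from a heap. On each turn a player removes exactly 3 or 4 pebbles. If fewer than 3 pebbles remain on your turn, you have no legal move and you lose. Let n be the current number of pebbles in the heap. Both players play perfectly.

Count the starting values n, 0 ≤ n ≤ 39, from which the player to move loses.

18

Build the W/L table. Terminal = L. A non-terminal position is W if it has a move to some L; otherwise it is L.
n=0: no move → L
n=1: no move → L
n=2: no move → L
n=3: can move to 0, which is L ⇒ W
n=4: can move to 1, which is L ⇒ W
n=5: can move to 2, which is L ⇒ W
n=6: can move to 2, which is L ⇒ W
n=7: moves to 4(W), 3(W); every one is W ⇒ L
n=8: moves to 5(W), 4(W); every one is W ⇒ L
n=9: moves to 6(W), 5(W); every one is W ⇒ L
n=10: can move to 7, which is L ⇒ W
n=11: can move to 8, which is L ⇒ W
n=12: can move to 9, which is L ⇒ W
n=13: can move to 9, which is L ⇒ W
n=14: moves to 11(W), 10(W); every one is W ⇒ L
n=15: moves to 12(W), 11(W); every one is W ⇒ L
n=16: moves to 13(W), 12(W); every one is W ⇒ L
n=17: can move to 14, which is L ⇒ W
n=18: can move to 15, which is L ⇒ W
n=19: can move to 16, which is L ⇒ W
n=20: can move to 16, which is L ⇒ W
n=21: moves to 18(W), 17(W); every one is W ⇒ L
n=22: moves to 19(W), 18(W); every one is W ⇒ L
n=23: moves to 20(W), 19(W); every one is W ⇒ L
n=24: can move to 21, which is L ⇒ W
n=25: can move to 22, which is L ⇒ W
n=26: can move to 23, which is L ⇒ W
n=27: can move to 23, which is L ⇒ W
n=28: moves to 25(W), 24(W); every one is W ⇒ L
n=29: moves to 26(W), 25(W); every one is W ⇒ L
n=30: moves to 27(W), 26(W); every one is W ⇒ L
n=31: can move to 28, which is L ⇒ W
n=32: can move to 29, which is L ⇒ W
n=33: can move to 30, which is L ⇒ W
n=34: can move to 30, which is L ⇒ W
n=35: moves to 32(W), 31(W); every one is W ⇒ L
n=36: moves to 33(W), 32(W); every one is W ⇒ L
n=37: moves to 34(W), 33(W); every one is W ⇒ L
n=38: can move to 35, which is L ⇒ W
n=39: can move to 36, which is L ⇒ W
L entries with 0 ≤ n ≤ 39: n = 0, 1, 2, 7, 8, 9, 14, 15, 16, 21, 22, 23, 28, 29, 30, 35, 36, 37; that makes 18.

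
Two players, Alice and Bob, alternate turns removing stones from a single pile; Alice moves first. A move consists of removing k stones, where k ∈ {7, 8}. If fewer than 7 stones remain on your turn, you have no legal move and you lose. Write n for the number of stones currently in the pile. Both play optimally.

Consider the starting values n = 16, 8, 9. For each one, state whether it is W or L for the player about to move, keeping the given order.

Use the standard recursion: the mover loses at a terminal position; elsewhere, the mover wins exactly when some move hands the opponent an L position.
n=0: no move → L
n=1: no move → L
n=2: no move → L
n=3: no move → L
n=4: no move → L
n=5: no move → L
n=6: no move → L
n=7: reaches L-position 0 → W
n=8: reaches L-position 1 → W
n=9: reaches L-position 2 → W
n=10: reaches L-position 3 → W
n=11: reaches L-position 4 → W
n=12: reaches L-position 5 → W
n=13: reaches L-position 6 → W
n=14: reaches L-position 6 → W
n=15: only reaches 8(W), 7(W), all W → L
n=16: only reaches 9(W), 8(W), all W → L

16: L, 8: W, 9: W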